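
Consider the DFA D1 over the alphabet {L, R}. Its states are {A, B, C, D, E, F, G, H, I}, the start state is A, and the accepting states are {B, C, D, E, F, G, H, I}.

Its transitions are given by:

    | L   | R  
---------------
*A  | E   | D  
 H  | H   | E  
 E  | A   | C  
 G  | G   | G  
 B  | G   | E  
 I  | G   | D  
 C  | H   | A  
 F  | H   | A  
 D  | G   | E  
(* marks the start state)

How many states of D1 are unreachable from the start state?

Starting at A and following transitions, the reachable set is {A, C, D, E, G, H}. That leaves B, F, I unreachable — 3 in total.

3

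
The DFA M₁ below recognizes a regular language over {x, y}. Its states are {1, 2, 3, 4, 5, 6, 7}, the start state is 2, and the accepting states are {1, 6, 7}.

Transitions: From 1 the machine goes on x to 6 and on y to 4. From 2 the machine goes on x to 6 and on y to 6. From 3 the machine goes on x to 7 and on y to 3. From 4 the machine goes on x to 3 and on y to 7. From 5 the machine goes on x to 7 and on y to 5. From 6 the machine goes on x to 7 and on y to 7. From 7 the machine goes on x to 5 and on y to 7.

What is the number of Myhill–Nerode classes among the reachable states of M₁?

4

Reachable states from the start: {2,5,6,7}. Unreachable: {1,3,4} — drop them.
Start with accepting vs non-accepting: {6,7} | {2,5}.
Split {6,7} by δ(·,x) → {6} and {7}.
On input x, block {2,5} splits into {2} and {5}.
The partition is now stable with 4 blocks: {6} | {2} | {7} | {5}.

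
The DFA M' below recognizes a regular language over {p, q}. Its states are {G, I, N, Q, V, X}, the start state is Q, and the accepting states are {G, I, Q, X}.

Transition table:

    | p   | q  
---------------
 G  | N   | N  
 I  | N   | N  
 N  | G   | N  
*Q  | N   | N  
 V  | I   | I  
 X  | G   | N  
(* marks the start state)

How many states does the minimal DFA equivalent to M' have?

2

Reachable states from the start: {G,N,Q}. Unreachable: {I,V,X} — drop them.
P0 = {G,Q} | {N}.
No further refinement is possible. Final partition (2 blocks): {G,Q} | {N}.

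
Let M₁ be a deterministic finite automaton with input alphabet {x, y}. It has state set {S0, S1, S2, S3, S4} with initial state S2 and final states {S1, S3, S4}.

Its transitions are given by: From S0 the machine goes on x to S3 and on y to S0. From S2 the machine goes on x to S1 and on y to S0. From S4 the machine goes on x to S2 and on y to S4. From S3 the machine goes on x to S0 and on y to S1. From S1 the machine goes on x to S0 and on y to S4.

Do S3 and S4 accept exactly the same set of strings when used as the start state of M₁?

Yes

All states are reachable from the start state.
P0 = {S1,S3,S4} | {S0,S2}.
No further refinement is possible. Final partition (2 blocks): {S1,S3,S4} | {S0,S2}.
S3 and S4 lie in the same block of the stable partition, so they are equivalent — no string distinguishes them.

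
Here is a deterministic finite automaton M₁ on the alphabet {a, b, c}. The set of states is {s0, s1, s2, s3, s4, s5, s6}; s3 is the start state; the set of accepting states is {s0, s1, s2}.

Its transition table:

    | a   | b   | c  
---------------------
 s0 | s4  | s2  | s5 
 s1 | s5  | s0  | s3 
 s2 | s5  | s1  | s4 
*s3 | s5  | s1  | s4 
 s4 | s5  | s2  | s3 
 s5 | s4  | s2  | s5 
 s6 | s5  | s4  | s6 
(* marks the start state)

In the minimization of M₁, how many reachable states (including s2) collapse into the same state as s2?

3

States {s6} cannot be reached from the start state, so discard them.
P0 = {s0,s1,s2} | {s3,s4,s5}.
No further refinement is possible. Final partition (2 blocks): {s0,s1,s2} | {s3,s4,s5}.
The equivalence class containing s2 is {s0,s1,s2}, of size 3.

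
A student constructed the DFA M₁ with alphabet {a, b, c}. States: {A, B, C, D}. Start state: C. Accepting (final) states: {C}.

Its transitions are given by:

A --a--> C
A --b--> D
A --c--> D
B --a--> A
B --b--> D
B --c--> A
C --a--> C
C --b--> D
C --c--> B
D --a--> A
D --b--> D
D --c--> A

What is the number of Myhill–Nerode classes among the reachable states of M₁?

3

Every state is reachable, so we keep all 4.
Start with accepting vs non-accepting: {C} | {A,B,D}.
On input a, block {A,B,D} splits into {B,D} and {A}.
The partition is now stable with 3 blocks: {C} | {B,D} | {A}.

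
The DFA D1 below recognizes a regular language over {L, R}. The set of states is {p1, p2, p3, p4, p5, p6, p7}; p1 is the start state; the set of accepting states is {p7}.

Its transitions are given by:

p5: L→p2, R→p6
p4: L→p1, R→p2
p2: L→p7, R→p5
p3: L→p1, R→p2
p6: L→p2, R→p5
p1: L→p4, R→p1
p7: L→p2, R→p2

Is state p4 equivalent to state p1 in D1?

First remove the unreachable states {p3}; 6 states remain.
P0 = {p7} | {p1,p2,p4,p5,p6}.
Split {p1,p2,p4,p5,p6} by δ(·,L) → {p1,p4,p5,p6} and {p2}.
Refine {p1,p4,p5,p6} on symbol L: members go to different blocks, giving {p1,p4} and {p5,p6}.
Split {p1,p4} by δ(·,R) → {p1} and {p4}.
Stable partition: {p7} | {p1} | {p2} | {p5,p6} | {p4} — 5 equivalence classes.
p4 and p1 end up in different blocks, so they are distinguishable. For instance, the string 'RL' is accepted from only p4.

No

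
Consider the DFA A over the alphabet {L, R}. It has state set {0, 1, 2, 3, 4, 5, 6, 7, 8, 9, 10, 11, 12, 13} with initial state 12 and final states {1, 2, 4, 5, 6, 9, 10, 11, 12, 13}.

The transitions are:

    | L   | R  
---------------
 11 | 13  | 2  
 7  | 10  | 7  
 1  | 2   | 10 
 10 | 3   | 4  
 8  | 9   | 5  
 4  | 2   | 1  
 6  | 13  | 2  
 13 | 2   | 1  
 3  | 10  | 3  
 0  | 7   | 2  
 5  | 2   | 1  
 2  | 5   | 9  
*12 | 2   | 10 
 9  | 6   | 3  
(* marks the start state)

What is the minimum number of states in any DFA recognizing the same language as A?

Reachable states from the start: {1,2,3,4,5,6,9,10,12,13}. Unreachable: {0,7,8,11} — drop them.
Start with accepting vs non-accepting: {1,2,4,5,6,9,10,12,13} | {3}.
Split {1,2,4,5,6,9,10,12,13} by δ(·,L) → {1,2,4,5,6,9,12,13} and {10}.
On input R, block {1,2,4,5,6,9,12,13} splits into {2,4,5,6,13} and {1,12} and {9}.
Refine {2,4,5,6,13} on symbol R: members go to different blocks, giving {4,5,13} and {2} and {6}.
Stable partition: {4,5,13} | {3} | {10} | {1,12} | {9} | {2} | {6} — 7 equivalence classes.

7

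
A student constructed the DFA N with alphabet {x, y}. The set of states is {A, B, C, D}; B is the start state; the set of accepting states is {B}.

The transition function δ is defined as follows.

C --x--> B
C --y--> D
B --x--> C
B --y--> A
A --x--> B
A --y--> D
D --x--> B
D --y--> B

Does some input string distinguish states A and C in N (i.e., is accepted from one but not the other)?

No

Start with accepting vs non-accepting: {B} | {A,C,D}.
On input y, block {A,C,D} splits into {A,C} and {D}.
No further refinement is possible. Final partition (3 blocks): {B} | {A,C} | {D}.
A and C lie in the same block of the stable partition, so they are equivalent — no string distinguishes them.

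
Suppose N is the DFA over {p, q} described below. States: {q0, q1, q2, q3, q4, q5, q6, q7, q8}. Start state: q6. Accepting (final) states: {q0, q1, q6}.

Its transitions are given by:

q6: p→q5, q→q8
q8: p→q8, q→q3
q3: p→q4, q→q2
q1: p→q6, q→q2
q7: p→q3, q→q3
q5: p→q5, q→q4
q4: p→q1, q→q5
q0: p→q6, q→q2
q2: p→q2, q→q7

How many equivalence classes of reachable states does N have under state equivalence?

8

Reachable states from the start: {q1,q2,q3,q4,q5,q6,q7,q8}. Unreachable: {q0} — drop them.
Start with accepting vs non-accepting: {q1,q6} | {q2,q3,q4,q5,q7,q8}.
Refine {q1,q6} on symbol p: members go to different blocks, giving {q1} and {q6}.
On input p, block {q2,q3,q4,q5,q7,q8} splits into {q2,q3,q5,q7,q8} and {q4}.
Refine {q2,q3,q5,q7,q8} on symbol p: members go to different blocks, giving {q2,q5,q7,q8} and {q3}.
Split {q2,q5,q7,q8} by δ(·,p) → {q2,q5,q8} and {q7}.
Refine {q2,q5,q8} on symbol q: members go to different blocks, giving {q2} and {q5} and {q8}.
Stable partition: {q1} | {q2} | {q6} | {q4} | {q3} | {q7} | {q5} | {q8} — 8 equivalence classes.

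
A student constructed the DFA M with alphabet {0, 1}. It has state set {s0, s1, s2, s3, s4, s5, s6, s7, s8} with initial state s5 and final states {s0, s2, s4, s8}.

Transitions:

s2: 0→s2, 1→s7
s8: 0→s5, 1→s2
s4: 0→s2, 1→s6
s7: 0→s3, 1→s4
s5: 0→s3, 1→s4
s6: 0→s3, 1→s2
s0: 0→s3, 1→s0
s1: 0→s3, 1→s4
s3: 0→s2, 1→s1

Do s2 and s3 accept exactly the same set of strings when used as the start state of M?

First remove the unreachable states {s0,s8}; 7 states remain.
P0 = {s2,s4} | {s1,s3,s5,s6,s7}.
Split {s1,s3,s5,s6,s7} by δ(·,0) → {s1,s5,s6,s7} and {s3}.
No further refinement is possible. Final partition (3 blocks): {s2,s4} | {s1,s5,s6,s7} | {s3}.
s2 and s3 end up in different blocks, so they are distinguishable. For instance, the string 'ε' is accepted from only s2.

No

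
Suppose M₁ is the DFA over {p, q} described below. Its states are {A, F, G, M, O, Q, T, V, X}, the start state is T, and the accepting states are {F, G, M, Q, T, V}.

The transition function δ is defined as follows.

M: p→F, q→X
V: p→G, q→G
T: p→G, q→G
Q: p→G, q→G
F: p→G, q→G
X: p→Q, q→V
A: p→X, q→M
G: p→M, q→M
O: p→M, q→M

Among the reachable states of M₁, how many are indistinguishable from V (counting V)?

Reachable states from the start: {F,G,M,Q,T,V,X}. Unreachable: {A,O} — drop them.
Initial partition by acceptance: {F,G,M,Q,T,V} | {X}.
Refine {F,G,M,Q,T,V} on symbol q: members go to different blocks, giving {F,G,Q,T,V} and {M}.
Split {F,G,Q,T,V} by δ(·,p) → {F,Q,T,V} and {G}.
No further refinement is possible. Final partition (4 blocks): {F,Q,T,V} | {X} | {M} | {G}.
State V belongs to the block {F,Q,T,V}, which has 4 states.

4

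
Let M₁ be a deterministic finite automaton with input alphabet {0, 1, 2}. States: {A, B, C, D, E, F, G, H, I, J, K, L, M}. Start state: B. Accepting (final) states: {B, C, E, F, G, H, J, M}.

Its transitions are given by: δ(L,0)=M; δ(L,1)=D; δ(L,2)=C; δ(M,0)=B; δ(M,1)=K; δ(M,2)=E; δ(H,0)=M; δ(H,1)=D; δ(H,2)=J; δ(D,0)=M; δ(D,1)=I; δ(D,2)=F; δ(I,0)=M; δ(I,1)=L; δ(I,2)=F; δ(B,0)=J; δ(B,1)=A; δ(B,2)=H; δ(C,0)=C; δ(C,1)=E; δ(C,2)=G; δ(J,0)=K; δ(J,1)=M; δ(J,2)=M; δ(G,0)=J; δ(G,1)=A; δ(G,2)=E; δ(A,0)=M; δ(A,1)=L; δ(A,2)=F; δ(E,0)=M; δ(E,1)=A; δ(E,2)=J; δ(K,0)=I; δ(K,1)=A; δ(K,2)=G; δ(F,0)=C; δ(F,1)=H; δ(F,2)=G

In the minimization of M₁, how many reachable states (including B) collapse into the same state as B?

2

Initial partition by acceptance: {B,C,E,F,G,H,J,M} | {A,D,I,K,L}.
Split {B,C,E,F,G,H,J,M} by δ(·,0) → {B,C,E,F,G,H,M} and {J}.
Split {B,C,E,F,G,H,M} by δ(·,0) → {C,E,F,H,M} and {B,G}.
Split {C,E,F,H,M} by δ(·,0) → {C,E,F,H} and {M}.
Split {C,E,F,H} by δ(·,0) → {C,F} and {E,H}.
Refine {A,D,I,K,L} on symbol 0: members go to different blocks, giving {A,D,I,L} and {K}.
The partition is now stable with 7 blocks: {C,F} | {A,D,I,L} | {J} | {B,G} | {M} | {E,H} | {K}.
State B belongs to the block {B,G}, which has 2 states.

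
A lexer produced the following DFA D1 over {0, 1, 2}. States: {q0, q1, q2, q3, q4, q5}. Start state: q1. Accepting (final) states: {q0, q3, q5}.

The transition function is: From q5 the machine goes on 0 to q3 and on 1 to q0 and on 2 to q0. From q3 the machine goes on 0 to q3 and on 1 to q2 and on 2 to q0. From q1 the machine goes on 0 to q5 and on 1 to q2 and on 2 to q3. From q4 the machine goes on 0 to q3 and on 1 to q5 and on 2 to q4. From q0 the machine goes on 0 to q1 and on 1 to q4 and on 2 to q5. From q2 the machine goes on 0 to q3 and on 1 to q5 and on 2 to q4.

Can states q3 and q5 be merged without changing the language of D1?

No

P0 = {q0,q3,q5} | {q1,q2,q4}.
On input 0, block {q0,q3,q5} splits into {q3,q5} and {q0}.
On input 1, block {q3,q5} splits into {q3} and {q5}.
Split {q1,q2,q4} by δ(·,0) → {q2,q4} and {q1}.
No further refinement is possible. Final partition (5 blocks): {q3} | {q2,q4} | {q0} | {q5} | {q1}.
q3 and q5 end up in different blocks, so they are distinguishable. For instance, the string '1' is accepted from only q5.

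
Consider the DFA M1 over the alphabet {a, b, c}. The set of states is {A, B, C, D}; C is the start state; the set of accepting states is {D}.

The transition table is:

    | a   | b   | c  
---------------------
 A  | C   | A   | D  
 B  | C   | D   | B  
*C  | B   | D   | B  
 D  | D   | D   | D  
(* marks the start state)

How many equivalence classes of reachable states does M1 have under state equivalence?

2

Reachable states from the start: {B,C,D}. Unreachable: {A} — drop them.
Start with accepting vs non-accepting: {D} | {B,C}.
No further refinement is possible. Final partition (2 blocks): {D} | {B,C}.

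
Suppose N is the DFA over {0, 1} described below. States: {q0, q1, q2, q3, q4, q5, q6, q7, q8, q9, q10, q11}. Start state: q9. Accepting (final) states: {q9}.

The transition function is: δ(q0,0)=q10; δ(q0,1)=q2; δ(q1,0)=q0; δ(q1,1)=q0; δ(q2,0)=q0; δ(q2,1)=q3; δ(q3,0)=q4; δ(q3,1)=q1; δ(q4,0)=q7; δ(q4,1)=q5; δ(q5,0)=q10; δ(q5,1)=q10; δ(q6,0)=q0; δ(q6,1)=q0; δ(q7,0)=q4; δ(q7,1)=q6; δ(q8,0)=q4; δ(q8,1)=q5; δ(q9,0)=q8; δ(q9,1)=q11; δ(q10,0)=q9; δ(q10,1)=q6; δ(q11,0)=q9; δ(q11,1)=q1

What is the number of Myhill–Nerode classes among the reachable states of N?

9

Start with accepting vs non-accepting: {q9} | {q0,q1,q2,q3,q4,q5,q6,q7,q8,q10,q11}.
Refine {q0,q1,q2,q3,q4,q5,q6,q7,q8,q10,q11} on symbol 0: members go to different blocks, giving {q0,q1,q2,q3,q4,q5,q6,q7,q8} and {q10,q11}.
Refine {q0,q1,q2,q3,q4,q5,q6,q7,q8} on symbol 0: members go to different blocks, giving {q1,q2,q3,q4,q6,q7,q8} and {q0,q5}.
Refine {q1,q2,q3,q4,q6,q7,q8} on symbol 0: members go to different blocks, giving {q3,q4,q7,q8} and {q1,q2,q6}.
Refine {q3,q4,q7,q8} on symbol 1: members go to different blocks, giving {q3,q7} and {q4,q8}.
Refine {q0,q5} on symbol 1: members go to different blocks, giving {q0} and {q5}.
Split {q1,q2,q6} by δ(·,1) → {q1,q6} and {q2}.
Refine {q4,q8} on symbol 0: members go to different blocks, giving {q4} and {q8}.
Stable partition: {q9} | {q3,q7} | {q10,q11} | {q0} | {q1,q6} | {q4} | {q5} | {q2} | {q8} — 9 equivalence classes.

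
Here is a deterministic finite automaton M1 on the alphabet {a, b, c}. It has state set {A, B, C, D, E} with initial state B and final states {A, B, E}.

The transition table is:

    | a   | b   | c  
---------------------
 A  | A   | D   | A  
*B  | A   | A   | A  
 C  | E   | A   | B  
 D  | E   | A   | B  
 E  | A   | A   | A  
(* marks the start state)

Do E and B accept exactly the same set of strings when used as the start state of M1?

Yes

First remove the unreachable states {C}; 4 states remain.
P0 = {A,B,E} | {D}.
Refine {A,B,E} on symbol b: members go to different blocks, giving {B,E} and {A}.
The partition is now stable with 3 blocks: {B,E} | {D} | {A}.
E and B lie in the same block of the stable partition, so they are equivalent — no string distinguishes them.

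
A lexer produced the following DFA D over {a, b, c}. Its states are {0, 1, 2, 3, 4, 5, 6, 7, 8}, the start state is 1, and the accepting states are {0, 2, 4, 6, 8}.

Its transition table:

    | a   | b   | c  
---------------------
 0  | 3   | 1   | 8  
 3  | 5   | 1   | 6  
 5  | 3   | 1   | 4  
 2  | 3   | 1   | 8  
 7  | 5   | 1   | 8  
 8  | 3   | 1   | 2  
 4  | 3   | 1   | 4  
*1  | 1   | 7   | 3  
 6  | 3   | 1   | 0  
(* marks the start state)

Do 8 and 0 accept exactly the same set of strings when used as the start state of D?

Yes

Every state is reachable, so we keep all 9.
Start with accepting vs non-accepting: {0,2,4,6,8} | {1,3,5,7}.
Refine {1,3,5,7} on symbol c: members go to different blocks, giving {3,5,7} and {1}.
No further refinement is possible. Final partition (3 blocks): {0,2,4,6,8} | {3,5,7} | {1}.
8 and 0 lie in the same block of the stable partition, so they are equivalent — no string distinguishes them.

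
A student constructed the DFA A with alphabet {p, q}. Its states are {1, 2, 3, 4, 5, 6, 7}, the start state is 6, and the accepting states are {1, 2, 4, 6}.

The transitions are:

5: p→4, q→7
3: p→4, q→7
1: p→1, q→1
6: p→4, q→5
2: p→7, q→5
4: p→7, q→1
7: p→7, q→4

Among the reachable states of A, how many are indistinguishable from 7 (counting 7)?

Reachable states from the start: {1,4,5,6,7}. Unreachable: {2,3} — drop them.
Initial partition by acceptance: {1,4,6} | {5,7}.
Refine {1,4,6} on symbol p: members go to different blocks, giving {1,6} and {4}.
Split {1,6} by δ(·,p) → {1} and {6}.
On input p, block {5,7} splits into {5} and {7}.
The partition is now stable with 5 blocks: {1} | {5} | {4} | {6} | {7}.
State 7 belongs to the block {7}, which has 1 states.

1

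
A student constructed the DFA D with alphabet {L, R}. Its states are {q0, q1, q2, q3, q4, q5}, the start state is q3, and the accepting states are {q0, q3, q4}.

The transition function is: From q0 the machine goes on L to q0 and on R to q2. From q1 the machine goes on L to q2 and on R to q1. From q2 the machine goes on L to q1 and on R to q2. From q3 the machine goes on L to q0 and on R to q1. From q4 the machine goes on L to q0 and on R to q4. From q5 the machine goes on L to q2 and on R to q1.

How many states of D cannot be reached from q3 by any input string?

2

BFS from q3 reaches {q0, q1, q2, q3}; the 2 state(s) q4, q5 are never visited.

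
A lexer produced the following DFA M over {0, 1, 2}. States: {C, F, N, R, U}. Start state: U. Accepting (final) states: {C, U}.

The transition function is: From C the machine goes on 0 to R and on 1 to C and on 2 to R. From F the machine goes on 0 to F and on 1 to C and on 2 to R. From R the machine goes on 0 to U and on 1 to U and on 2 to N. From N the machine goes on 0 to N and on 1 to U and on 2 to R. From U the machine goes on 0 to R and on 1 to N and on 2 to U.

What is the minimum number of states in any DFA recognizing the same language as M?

First remove the unreachable states {C,F}; 3 states remain.
Initial partition by acceptance: {U} | {N,R}.
Refine {N,R} on symbol 0: members go to different blocks, giving {N} and {R}.
No further refinement is possible. Final partition (3 blocks): {U} | {N} | {R}.

3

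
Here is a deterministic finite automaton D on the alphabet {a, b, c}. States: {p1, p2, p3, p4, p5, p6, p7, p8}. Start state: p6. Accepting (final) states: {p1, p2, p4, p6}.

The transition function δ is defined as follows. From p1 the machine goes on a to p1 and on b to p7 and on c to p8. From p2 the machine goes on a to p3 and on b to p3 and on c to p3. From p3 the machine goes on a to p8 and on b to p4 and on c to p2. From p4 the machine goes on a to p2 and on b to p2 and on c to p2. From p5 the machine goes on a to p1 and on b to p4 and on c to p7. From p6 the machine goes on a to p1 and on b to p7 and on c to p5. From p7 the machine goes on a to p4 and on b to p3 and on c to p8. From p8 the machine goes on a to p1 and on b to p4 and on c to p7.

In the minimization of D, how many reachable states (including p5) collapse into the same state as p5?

2

Initial partition by acceptance: {p1,p2,p4,p6} | {p3,p5,p7,p8}.
Refine {p1,p2,p4,p6} on symbol a: members go to different blocks, giving {p1,p4,p6} and {p2}.
On input a, block {p1,p4,p6} splits into {p1,p6} and {p4}.
Refine {p3,p5,p7,p8} on symbol a: members go to different blocks, giving {p5,p8} and {p3} and {p7}.
The partition is now stable with 6 blocks: {p1,p6} | {p5,p8} | {p2} | {p4} | {p3} | {p7}.
State p5 belongs to the block {p5,p8}, which has 2 states.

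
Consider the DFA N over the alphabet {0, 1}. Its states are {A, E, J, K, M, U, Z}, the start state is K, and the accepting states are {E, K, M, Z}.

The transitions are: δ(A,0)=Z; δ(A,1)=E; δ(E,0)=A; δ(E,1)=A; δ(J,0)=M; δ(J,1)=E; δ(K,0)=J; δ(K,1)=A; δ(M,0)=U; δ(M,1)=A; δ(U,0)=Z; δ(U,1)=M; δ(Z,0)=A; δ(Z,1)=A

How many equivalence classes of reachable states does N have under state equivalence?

2

Every state is reachable, so we keep all 7.
P0 = {E,K,M,Z} | {A,J,U}.
The partition is now stable with 2 blocks: {E,K,M,Z} | {A,J,U}.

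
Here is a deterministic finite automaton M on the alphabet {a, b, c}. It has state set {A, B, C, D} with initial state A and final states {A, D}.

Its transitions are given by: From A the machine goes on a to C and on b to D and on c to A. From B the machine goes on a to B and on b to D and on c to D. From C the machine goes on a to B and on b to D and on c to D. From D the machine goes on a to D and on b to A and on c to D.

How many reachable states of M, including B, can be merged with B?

2

Start with accepting vs non-accepting: {A,D} | {B,C}.
On input a, block {A,D} splits into {A} and {D}.
Stable partition: {A} | {B,C} | {D} — 3 equivalence classes.
The equivalence class containing B is {B,C}, of size 2.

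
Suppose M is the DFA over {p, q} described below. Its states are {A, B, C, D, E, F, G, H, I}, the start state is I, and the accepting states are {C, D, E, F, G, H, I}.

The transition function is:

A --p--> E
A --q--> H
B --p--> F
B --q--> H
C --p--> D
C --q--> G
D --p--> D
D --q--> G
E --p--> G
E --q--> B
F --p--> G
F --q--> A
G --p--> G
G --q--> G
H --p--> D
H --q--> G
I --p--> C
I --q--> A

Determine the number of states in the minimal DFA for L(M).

All states are reachable from the start state.
Initial partition by acceptance: {C,D,E,F,G,H,I} | {A,B}.
Refine {C,D,E,F,G,H,I} on symbol q: members go to different blocks, giving {C,D,G,H} and {E,F,I}.
No further refinement is possible. Final partition (3 blocks): {C,D,G,H} | {A,B} | {E,F,I}.

3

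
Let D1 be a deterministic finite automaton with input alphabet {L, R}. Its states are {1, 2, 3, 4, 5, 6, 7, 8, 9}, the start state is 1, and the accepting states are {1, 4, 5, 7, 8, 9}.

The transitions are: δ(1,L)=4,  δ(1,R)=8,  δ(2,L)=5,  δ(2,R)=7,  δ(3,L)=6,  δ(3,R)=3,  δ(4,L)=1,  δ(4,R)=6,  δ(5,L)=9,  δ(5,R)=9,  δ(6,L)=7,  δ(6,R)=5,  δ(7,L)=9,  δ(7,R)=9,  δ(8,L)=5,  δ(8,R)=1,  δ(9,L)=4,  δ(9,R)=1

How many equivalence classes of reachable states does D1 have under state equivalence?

6

Reachable states from the start: {1,4,5,6,7,8,9}. Unreachable: {2,3} — drop them.
P0 = {1,4,5,7,8,9} | {6}.
On input R, block {1,4,5,7,8,9} splits into {1,5,7,8,9} and {4}.
On input L, block {1,5,7,8,9} splits into {5,7,8} and {1,9}.
Split {5,7,8} by δ(·,L) → {5,7} and {8}.
Refine {1,9} on symbol R: members go to different blocks, giving {1} and {9}.
The partition is now stable with 6 blocks: {5,7} | {6} | {4} | {1} | {8} | {9}.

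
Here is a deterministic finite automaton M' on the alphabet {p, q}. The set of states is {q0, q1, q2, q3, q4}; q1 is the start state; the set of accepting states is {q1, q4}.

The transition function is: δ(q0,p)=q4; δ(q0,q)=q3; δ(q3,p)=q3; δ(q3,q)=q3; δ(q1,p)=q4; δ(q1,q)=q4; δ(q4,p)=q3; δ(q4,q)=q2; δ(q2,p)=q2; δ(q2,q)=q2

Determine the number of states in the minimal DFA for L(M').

States {q0} cannot be reached from the start state, so discard them.
Start with accepting vs non-accepting: {q1,q4} | {q2,q3}.
On input p, block {q1,q4} splits into {q1} and {q4}.
Stable partition: {q1} | {q2,q3} | {q4} — 3 equivalence classes.

3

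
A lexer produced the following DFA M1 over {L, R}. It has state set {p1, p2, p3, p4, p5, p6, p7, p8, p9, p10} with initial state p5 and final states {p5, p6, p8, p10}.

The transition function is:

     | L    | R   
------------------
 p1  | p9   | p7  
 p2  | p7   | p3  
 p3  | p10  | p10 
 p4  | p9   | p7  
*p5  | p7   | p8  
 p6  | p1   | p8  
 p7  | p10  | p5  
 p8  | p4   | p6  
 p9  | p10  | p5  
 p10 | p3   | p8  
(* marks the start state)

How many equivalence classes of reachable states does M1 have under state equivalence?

States {p2} cannot be reached from the start state, so discard them.
Start with accepting vs non-accepting: {p5,p6,p8,p10} | {p1,p3,p4,p7,p9}.
Refine {p1,p3,p4,p7,p9} on symbol L: members go to different blocks, giving {p3,p7,p9} and {p1,p4}.
On input L, block {p5,p6,p8,p10} splits into {p5,p10} and {p6,p8}.
No further refinement is possible. Final partition (4 blocks): {p5,p10} | {p3,p7,p9} | {p1,p4} | {p6,p8}.

4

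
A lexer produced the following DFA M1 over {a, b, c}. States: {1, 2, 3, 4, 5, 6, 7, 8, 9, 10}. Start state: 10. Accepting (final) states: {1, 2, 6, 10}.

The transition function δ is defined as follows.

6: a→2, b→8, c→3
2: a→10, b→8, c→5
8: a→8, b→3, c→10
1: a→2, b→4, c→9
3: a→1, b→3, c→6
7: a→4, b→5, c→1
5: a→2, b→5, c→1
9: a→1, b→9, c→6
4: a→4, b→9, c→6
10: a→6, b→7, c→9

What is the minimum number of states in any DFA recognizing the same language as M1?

3

P0 = {1,2,6,10} | {3,4,5,7,8,9}.
Split {3,4,5,7,8,9} by δ(·,a) → {3,5,9} and {4,7,8}.
No further refinement is possible. Final partition (3 blocks): {1,2,6,10} | {3,5,9} | {4,7,8}.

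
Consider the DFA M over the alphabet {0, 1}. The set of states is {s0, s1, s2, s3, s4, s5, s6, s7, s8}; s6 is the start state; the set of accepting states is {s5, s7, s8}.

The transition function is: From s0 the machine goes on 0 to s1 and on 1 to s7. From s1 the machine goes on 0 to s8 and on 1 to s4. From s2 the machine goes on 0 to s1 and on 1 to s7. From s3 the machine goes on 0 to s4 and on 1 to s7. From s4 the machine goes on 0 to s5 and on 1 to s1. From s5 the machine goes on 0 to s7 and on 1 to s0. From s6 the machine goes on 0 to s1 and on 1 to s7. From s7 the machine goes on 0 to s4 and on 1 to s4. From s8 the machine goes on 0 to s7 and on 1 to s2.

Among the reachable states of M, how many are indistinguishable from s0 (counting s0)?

First remove the unreachable states {s3}; 8 states remain.
Start with accepting vs non-accepting: {s5,s7,s8} | {s0,s1,s2,s4,s6}.
Refine {s5,s7,s8} on symbol 0: members go to different blocks, giving {s5,s8} and {s7}.
Split {s0,s1,s2,s4,s6} by δ(·,0) → {s0,s2,s6} and {s1,s4}.
No further refinement is possible. Final partition (4 blocks): {s5,s8} | {s0,s2,s6} | {s7} | {s1,s4}.
The equivalence class containing s0 is {s0,s2,s6}, of size 3.

3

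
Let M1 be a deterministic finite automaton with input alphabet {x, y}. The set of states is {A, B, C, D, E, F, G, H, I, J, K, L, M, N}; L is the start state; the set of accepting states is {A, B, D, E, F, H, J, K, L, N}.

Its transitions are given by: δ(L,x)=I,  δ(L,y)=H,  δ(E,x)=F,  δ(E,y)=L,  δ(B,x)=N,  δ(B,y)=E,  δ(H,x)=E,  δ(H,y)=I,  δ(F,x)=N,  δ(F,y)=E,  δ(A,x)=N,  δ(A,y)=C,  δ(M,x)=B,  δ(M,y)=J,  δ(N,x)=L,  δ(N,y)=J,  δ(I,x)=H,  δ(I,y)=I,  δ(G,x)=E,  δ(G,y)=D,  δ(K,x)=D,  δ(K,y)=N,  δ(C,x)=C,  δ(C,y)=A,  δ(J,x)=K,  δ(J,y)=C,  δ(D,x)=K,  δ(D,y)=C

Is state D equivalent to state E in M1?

States {B,G,M} cannot be reached from the start state, so discard them.
P0 = {A,D,E,F,H,J,K,L,N} | {C,I}.
Refine {A,D,E,F,H,J,K,L,N} on symbol x: members go to different blocks, giving {A,D,E,F,H,J,K,N} and {L}.
Split {A,D,E,F,H,J,K,N} by δ(·,x) → {A,D,E,F,H,J,K} and {N}.
Split {A,D,E,F,H,J,K} by δ(·,x) → {D,E,H,J,K} and {A,F}.
Split {D,E,H,J,K} by δ(·,x) → {D,H,J,K} and {E}.
On input x, block {D,H,J,K} splits into {D,J,K} and {H}.
On input y, block {D,J,K} splits into {D,J} and {K}.
On input x, block {C,I} splits into {C} and {I}.
Refine {A,F} on symbol y: members go to different blocks, giving {A} and {F}.
The partition is now stable with 10 blocks: {D,J} | {C} | {L} | {N} | {A} | {E} | {H} | {K} | {I} | {F}.
D and E end up in different blocks, so they are distinguishable. For instance, the string 'y' is accepted from only E.

No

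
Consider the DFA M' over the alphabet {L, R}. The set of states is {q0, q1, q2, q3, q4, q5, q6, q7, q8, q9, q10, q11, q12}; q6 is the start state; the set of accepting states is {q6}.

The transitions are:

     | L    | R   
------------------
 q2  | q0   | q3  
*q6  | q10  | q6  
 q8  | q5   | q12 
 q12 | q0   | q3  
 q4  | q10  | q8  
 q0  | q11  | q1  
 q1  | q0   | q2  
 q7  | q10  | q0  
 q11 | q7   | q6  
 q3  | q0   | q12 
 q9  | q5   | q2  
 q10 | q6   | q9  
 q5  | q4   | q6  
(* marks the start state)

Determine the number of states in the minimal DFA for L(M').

6

All states are reachable from the start state.
P0 = {q6} | {q0,q1,q2,q3,q4,q5,q7,q8,q9,q10,q11,q12}.
Refine {q0,q1,q2,q3,q4,q5,q7,q8,q9,q10,q11,q12} on symbol L: members go to different blocks, giving {q0,q1,q2,q3,q4,q5,q7,q8,q9,q11,q12} and {q10}.
Refine {q0,q1,q2,q3,q4,q5,q7,q8,q9,q11,q12} on symbol L: members go to different blocks, giving {q0,q1,q2,q3,q5,q8,q9,q11,q12} and {q4,q7}.
Refine {q0,q1,q2,q3,q5,q8,q9,q11,q12} on symbol L: members go to different blocks, giving {q0,q1,q2,q3,q8,q9,q12} and {q5,q11}.
Refine {q0,q1,q2,q3,q8,q9,q12} on symbol L: members go to different blocks, giving {q1,q2,q3,q12} and {q0,q8,q9}.
Stable partition: {q6} | {q1,q2,q3,q12} | {q10} | {q4,q7} | {q5,q11} | {q0,q8,q9} — 6 equivalence classes.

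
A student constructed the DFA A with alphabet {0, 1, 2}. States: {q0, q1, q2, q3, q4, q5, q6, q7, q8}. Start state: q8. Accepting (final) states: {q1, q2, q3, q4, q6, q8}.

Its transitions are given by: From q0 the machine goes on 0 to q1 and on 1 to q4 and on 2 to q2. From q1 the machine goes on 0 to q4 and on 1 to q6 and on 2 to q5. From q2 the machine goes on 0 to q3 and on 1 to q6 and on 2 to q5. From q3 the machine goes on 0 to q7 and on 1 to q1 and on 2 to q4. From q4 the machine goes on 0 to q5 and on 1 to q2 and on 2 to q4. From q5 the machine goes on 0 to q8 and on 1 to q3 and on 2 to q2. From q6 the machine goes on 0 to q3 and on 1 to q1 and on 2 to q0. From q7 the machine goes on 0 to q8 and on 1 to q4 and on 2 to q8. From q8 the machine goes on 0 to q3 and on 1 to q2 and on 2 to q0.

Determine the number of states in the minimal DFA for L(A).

3

Every state is reachable, so we keep all 9.
P0 = {q1,q2,q3,q4,q6,q8} | {q0,q5,q7}.
Refine {q1,q2,q3,q4,q6,q8} on symbol 0: members go to different blocks, giving {q1,q2,q6,q8} and {q3,q4}.
Stable partition: {q1,q2,q6,q8} | {q0,q5,q7} | {q3,q4} — 3 equivalence classes.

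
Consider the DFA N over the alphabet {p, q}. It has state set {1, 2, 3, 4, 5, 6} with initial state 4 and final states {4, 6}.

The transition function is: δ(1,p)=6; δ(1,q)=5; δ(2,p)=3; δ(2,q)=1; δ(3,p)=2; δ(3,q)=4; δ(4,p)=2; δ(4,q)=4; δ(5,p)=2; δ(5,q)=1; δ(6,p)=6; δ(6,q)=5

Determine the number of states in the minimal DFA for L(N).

Every state is reachable, so we keep all 6.
Start with accepting vs non-accepting: {4,6} | {1,2,3,5}.
Refine {4,6} on symbol p: members go to different blocks, giving {4} and {6}.
On input p, block {1,2,3,5} splits into {2,3,5} and {1}.
Split {2,3,5} by δ(·,q) → {2,5} and {3}.
Refine {2,5} on symbol p: members go to different blocks, giving {2} and {5}.
The partition is now stable with 6 blocks: {4} | {2} | {6} | {1} | {3} | {5}.

6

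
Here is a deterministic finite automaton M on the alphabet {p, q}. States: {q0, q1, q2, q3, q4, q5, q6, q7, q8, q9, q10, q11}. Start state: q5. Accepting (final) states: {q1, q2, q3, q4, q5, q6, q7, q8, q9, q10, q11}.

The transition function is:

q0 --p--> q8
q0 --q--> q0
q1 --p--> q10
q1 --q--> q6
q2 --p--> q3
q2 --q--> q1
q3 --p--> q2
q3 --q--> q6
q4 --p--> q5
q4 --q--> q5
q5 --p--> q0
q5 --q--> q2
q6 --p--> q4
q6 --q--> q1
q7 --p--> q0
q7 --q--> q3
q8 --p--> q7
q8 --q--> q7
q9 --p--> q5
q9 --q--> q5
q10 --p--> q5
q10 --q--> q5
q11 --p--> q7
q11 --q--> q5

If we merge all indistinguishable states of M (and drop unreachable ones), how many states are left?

First remove the unreachable states {q9,q11}; 10 states remain.
P0 = {q1,q2,q3,q4,q5,q6,q7,q8,q10} | {q0}.
Split {q1,q2,q3,q4,q5,q6,q7,q8,q10} by δ(·,p) → {q1,q2,q3,q4,q6,q8,q10} and {q5,q7}.
On input p, block {q1,q2,q3,q4,q6,q8,q10} splits into {q1,q2,q3,q6} and {q4,q8,q10}.
On input p, block {q1,q2,q3,q6} splits into {q1,q6} and {q2,q3}.
Stable partition: {q1,q6} | {q0} | {q5,q7} | {q4,q8,q10} | {q2,q3} — 5 equivalence classes.

5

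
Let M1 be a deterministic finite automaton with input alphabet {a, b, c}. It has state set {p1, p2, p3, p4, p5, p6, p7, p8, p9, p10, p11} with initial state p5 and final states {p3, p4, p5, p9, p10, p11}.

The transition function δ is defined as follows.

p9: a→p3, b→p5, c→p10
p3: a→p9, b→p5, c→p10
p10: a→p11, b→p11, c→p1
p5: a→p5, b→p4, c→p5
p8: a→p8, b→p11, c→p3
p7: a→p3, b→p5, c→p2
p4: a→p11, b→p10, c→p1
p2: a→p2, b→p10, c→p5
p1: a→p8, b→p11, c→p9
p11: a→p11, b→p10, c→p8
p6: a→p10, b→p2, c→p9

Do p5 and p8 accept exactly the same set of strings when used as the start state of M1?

No

States {p2,p6,p7} cannot be reached from the start state, so discard them.
P0 = {p3,p4,p5,p9,p10,p11} | {p1,p8}.
On input c, block {p3,p4,p5,p9,p10,p11} splits into {p3,p5,p9} and {p4,p10,p11}.
Split {p3,p5,p9} by δ(·,b) → {p3,p9} and {p5}.
Stable partition: {p3,p9} | {p1,p8} | {p4,p10,p11} | {p5} — 4 equivalence classes.
p5 and p8 end up in different blocks, so they are distinguishable. For instance, the string 'ε' is accepted from only p5.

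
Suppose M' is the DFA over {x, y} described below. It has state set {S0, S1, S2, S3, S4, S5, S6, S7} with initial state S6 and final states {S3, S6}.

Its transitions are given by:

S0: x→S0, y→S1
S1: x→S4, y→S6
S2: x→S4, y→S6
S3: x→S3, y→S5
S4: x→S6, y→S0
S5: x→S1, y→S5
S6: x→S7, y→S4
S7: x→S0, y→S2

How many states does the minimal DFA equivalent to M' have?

4

First remove the unreachable states {S3,S5}; 6 states remain.
Initial partition by acceptance: {S6} | {S0,S1,S2,S4,S7}.
Split {S0,S1,S2,S4,S7} by δ(·,x) → {S0,S1,S2,S7} and {S4}.
Refine {S0,S1,S2,S7} on symbol x: members go to different blocks, giving {S0,S7} and {S1,S2}.
No further refinement is possible. Final partition (4 blocks): {S6} | {S0,S7} | {S4} | {S1,S2}.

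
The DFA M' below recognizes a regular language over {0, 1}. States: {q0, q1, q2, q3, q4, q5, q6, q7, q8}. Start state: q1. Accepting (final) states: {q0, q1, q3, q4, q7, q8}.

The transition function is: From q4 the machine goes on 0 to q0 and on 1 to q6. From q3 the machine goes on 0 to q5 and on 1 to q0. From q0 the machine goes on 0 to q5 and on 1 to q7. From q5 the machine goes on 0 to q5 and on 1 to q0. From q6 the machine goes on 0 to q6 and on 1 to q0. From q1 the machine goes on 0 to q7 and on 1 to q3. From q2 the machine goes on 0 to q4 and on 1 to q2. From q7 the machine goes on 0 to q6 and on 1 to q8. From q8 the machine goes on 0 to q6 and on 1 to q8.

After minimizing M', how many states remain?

3

Reachable states from the start: {q0,q1,q3,q5,q6,q7,q8}. Unreachable: {q2,q4} — drop them.
Initial partition by acceptance: {q0,q1,q3,q7,q8} | {q5,q6}.
Split {q0,q1,q3,q7,q8} by δ(·,0) → {q0,q3,q7,q8} and {q1}.
The partition is now stable with 3 blocks: {q0,q3,q7,q8} | {q5,q6} | {q1}.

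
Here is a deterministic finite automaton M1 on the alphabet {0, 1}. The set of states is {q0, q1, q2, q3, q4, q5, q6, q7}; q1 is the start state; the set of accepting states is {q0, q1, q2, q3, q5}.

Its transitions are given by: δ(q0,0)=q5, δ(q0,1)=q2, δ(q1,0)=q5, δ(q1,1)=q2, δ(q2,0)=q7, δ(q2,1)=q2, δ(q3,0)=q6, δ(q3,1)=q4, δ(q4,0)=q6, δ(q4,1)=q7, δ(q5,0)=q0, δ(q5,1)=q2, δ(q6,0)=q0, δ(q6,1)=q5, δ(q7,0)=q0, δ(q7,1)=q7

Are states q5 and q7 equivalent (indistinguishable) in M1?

First remove the unreachable states {q3,q4,q6}; 5 states remain.
Initial partition by acceptance: {q0,q1,q2,q5} | {q7}.
On input 0, block {q0,q1,q2,q5} splits into {q0,q1,q5} and {q2}.
The partition is now stable with 3 blocks: {q0,q1,q5} | {q7} | {q2}.
q5 and q7 end up in different blocks, so they are distinguishable. For instance, the string 'ε' is accepted from only q5.

No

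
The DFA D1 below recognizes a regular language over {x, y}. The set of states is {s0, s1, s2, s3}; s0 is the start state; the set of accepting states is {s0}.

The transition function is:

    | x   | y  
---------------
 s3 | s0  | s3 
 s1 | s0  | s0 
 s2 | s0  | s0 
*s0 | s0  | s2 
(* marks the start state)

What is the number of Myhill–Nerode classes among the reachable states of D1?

2

First remove the unreachable states {s1,s3}; 2 states remain.
P0 = {s0} | {s2}.
No further refinement is possible. Final partition (2 blocks): {s0} | {s2}.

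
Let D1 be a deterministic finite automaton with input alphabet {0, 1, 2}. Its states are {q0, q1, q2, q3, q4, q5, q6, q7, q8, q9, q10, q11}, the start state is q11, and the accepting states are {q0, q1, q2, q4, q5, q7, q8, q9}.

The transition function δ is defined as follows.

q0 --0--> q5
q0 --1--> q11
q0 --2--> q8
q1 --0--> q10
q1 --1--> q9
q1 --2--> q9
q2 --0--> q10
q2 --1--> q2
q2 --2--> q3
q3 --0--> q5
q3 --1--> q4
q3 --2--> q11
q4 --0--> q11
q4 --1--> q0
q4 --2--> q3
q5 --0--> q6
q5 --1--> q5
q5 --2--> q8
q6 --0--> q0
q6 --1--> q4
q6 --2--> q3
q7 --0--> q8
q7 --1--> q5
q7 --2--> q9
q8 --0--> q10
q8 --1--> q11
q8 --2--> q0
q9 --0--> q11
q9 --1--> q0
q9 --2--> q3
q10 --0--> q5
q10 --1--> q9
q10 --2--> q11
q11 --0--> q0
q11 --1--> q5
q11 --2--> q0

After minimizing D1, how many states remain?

7

States {q1,q2,q7} cannot be reached from the start state, so discard them.
P0 = {q0,q4,q5,q8,q9} | {q3,q6,q10,q11}.
Refine {q0,q4,q5,q8,q9} on symbol 0: members go to different blocks, giving {q4,q5,q8,q9} and {q0}.
Refine {q4,q5,q8,q9} on symbol 1: members go to different blocks, giving {q4,q9} and {q5} and {q8}.
Refine {q3,q6,q10,q11} on symbol 0: members go to different blocks, giving {q3,q10} and {q6,q11}.
Refine {q6,q11} on symbol 1: members go to different blocks, giving {q6} and {q11}.
Stable partition: {q4,q9} | {q3,q10} | {q0} | {q5} | {q8} | {q6} | {q11} — 7 equivalence classes.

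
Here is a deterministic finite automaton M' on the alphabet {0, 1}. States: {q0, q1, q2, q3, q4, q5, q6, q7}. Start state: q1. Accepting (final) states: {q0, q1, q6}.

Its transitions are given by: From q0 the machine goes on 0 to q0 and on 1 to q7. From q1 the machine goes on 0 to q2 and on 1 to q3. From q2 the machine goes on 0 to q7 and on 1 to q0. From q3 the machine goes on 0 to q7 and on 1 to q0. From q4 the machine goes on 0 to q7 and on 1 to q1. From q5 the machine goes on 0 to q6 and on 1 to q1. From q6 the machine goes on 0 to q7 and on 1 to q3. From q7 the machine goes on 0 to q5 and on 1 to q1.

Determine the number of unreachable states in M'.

1

BFS from q1 reaches {q0, q1, q2, q3, q5, q6, q7}; the 1 state(s) q4 are never visited.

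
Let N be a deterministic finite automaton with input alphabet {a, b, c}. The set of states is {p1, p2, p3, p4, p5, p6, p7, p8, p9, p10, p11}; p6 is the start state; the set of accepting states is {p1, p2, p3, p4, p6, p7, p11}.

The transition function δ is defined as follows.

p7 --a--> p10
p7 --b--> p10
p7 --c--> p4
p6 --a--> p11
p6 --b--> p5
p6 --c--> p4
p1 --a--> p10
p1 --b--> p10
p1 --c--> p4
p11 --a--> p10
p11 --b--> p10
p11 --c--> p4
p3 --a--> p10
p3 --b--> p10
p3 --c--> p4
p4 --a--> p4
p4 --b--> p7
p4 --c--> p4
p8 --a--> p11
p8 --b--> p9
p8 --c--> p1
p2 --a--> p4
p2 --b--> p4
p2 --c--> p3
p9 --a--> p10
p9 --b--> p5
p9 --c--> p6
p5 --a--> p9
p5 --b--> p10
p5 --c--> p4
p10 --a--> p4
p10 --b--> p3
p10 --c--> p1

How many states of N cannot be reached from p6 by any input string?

2

BFS from p6 reaches {p1, p3, p4, p5, p6, p7, p9, p10, p11}; the 2 state(s) p2, p8 are never visited.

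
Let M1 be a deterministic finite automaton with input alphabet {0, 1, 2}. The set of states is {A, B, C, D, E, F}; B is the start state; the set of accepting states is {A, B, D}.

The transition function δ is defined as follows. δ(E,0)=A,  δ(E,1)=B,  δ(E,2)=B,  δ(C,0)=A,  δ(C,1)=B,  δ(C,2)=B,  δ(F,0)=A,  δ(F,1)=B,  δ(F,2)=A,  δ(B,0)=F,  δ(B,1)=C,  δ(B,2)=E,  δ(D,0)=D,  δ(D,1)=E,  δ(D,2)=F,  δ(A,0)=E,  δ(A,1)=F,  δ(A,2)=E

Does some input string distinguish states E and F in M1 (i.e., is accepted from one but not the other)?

States {D} cannot be reached from the start state, so discard them.
Initial partition by acceptance: {A,B} | {C,E,F}.
No further refinement is possible. Final partition (2 blocks): {A,B} | {C,E,F}.
E and F lie in the same block of the stable partition, so they are equivalent — no string distinguishes them.

No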